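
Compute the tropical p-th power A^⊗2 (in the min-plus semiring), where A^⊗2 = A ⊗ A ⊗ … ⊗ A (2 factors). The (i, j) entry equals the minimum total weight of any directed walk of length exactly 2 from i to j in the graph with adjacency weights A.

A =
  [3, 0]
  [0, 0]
A^⊗2 =
  [0, 0]
  [0, 0]

Each entry (A^⊗2)_ij equals the minimum over all length-2 walks i = v_0 → v_1 → … → v_2 = j of Σ_t A[v_t][v_{t+1}]. For example, for (i, j) = (0, 1) we minimise over 2 possible intermediate vertex sequences; the minimum is 0, attained along the walk 0 → 1 → 1.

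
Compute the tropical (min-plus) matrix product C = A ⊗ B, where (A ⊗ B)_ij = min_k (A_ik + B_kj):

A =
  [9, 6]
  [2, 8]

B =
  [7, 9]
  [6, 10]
A ⊗ B =
  [12, 16]
  [9, 11]

Apply the min-plus product entry-by-entry:
  C[0][0] = min over k of (A[0][0] + B[0][0] = 9 + 7 = 16, A[0][1] + B[1][0] = 6 + 6 = 12) = 12 (attained at k = 1)
  C[0][1] = min over k of (A[0][0] + B[0][1] = 9 + 9 = 18, A[0][1] + B[1][1] = 6 + 10 = 16) = 16 (attained at k = 1)
  C[1][0] = min over k of (A[1][0] + B[0][0] = 2 + 7 = 9, A[1][1] + B[1][0] = 8 + 6 = 14) = 9 (attained at k = 0)
  C[1][1] = min over k of (A[1][0] + B[0][1] = 2 + 9 = 11, A[1][1] + B[1][1] = 8 + 10 = 18) = 11 (attained at k = 0)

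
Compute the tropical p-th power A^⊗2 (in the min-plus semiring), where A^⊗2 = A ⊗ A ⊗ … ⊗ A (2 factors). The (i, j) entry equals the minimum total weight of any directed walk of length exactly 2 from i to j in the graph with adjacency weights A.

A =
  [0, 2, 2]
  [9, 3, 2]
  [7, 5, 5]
A^⊗2 =
  [0, 2, 2]
  [9, 6, 5]
  [7, 8, 7]

Each entry (A^⊗2)_ij equals the minimum over all length-2 walks i = v_0 → v_1 → … → v_2 = j of Σ_t A[v_t][v_{t+1}]. For example, for (i, j) = (0, 2) we minimise over 3 possible intermediate vertex sequences; the minimum is 2, attained along the walk 0 → 0 → 2.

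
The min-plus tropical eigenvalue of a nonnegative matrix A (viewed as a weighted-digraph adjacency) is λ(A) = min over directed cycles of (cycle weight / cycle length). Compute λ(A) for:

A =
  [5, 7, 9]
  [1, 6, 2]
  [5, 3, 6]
λ(A) = 5/2

Enumerate directed cycles and compute their means (weight / length). Sample:
  cycle 0 → 0: weight = 5, length = 1, mean = 5/1 ≈ 5.000
  cycle 1 → 1: weight = 6, length = 1, mean = 6/1 ≈ 6.000
  cycle 2 → 2: weight = 6, length = 1, mean = 6/1 ≈ 6.000
  cycle 0 → 1 → 0: weight = 8, length = 2, mean = 8/2 ≈ 4.000
  cycle 0 → 2 → 0: weight = 14, length = 2, mean = 14/2 ≈ 7.000
  cycle 1 → 0 → 1: weight = 8, length = 2, mean = 8/2 ≈ 4.000
Minimum mean = 2.500, attained e.g. along the cycle 1 → 2 → 1 with weight 5 and length 2. So λ(A) = 5/2 = 5/2.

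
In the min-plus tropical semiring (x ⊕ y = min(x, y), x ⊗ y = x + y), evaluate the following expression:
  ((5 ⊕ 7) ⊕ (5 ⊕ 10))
((5 ⊕ 7) ⊕ (5 ⊕ 10)) = 5

Expand innermost to outermost. Recall ⊕ takes the minimum of its arguments and ⊗ takes their sum. Working out the expression ((5 ⊕ 7) ⊕ (5 ⊕ 10)) gives 5.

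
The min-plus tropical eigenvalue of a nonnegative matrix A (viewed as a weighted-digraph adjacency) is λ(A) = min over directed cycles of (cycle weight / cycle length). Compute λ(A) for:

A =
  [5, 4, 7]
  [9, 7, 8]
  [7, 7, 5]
λ(A) = 5

Enumerate directed cycles and compute their means (weight / length). Sample:
  cycle 0 → 0: weight = 5, length = 1, mean = 5/1 ≈ 5.000
  cycle 1 → 1: weight = 7, length = 1, mean = 7/1 ≈ 7.000
  cycle 2 → 2: weight = 5, length = 1, mean = 5/1 ≈ 5.000
  cycle 0 → 1 → 0: weight = 13, length = 2, mean = 13/2 ≈ 6.500
  cycle 0 → 2 → 0: weight = 14, length = 2, mean = 14/2 ≈ 7.000
  cycle 1 → 0 → 1: weight = 13, length = 2, mean = 13/2 ≈ 6.500
Minimum mean = 5.000, attained e.g. along the cycle 0 → 0 with weight 5 and length 1. So λ(A) = 5/1 = 5.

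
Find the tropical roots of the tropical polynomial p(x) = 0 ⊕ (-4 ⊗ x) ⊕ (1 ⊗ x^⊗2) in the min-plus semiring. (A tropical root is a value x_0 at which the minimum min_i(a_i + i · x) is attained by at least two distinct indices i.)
Roots: {-5, 4}

Each tropical root is a break point of the lower envelope of the lines y = a_i + i · x (there are 3 lines, with slopes 0, 1, ..., 2). Only the lines that attain the minimum somewhere contribute to roots; other lines are dominated. Here the surviving (envelope) indices are i = 2, i = 1, i = 0.
Intersections between consecutive envelope lines give the roots: for adjacent envelope indices i < j the intersection is x = (a_i − a_j) / (j − i). Reading off the sorted break points: {-5, 4}.
Verification: at each break x_0, at least two indices attain the minimum of min_i(a_i + i · x_0).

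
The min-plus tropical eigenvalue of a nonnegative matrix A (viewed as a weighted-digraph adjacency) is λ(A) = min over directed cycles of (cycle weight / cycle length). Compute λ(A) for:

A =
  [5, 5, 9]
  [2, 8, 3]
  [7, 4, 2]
λ(A) = 2

Enumerate directed cycles and compute their means (weight / length). Sample:
  cycle 0 → 0: weight = 5, length = 1, mean = 5/1 ≈ 5.000
  cycle 1 → 1: weight = 8, length = 1, mean = 8/1 ≈ 8.000
  cycle 2 → 2: weight = 2, length = 1, mean = 2/1 ≈ 2.000
  cycle 0 → 1 → 0: weight = 7, length = 2, mean = 7/2 ≈ 3.500
  cycle 0 → 2 → 0: weight = 16, length = 2, mean = 16/2 ≈ 8.000
  cycle 1 → 0 → 1: weight = 7, length = 2, mean = 7/2 ≈ 3.500
Minimum mean = 2.000, attained e.g. along the cycle 2 → 2 with weight 2 and length 1. So λ(A) = 2/1 = 2.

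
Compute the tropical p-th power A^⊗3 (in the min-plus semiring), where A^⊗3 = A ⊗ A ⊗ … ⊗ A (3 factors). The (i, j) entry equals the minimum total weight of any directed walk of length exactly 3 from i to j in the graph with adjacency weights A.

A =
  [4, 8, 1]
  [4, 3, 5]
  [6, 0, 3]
A^⊗3 =
  [5, 4, 6]
  [9, 5, 8]
  [7, 5, 5]

Each entry (A^⊗3)_ij equals the minimum over all length-3 walks i = v_0 → v_1 → … → v_3 = j of Σ_t A[v_t][v_{t+1}]. For example, for (i, j) = (0, 2) we minimise over 9 possible intermediate vertex sequences; the minimum is 6, attained along the walk 0 → 2 → 1 → 2.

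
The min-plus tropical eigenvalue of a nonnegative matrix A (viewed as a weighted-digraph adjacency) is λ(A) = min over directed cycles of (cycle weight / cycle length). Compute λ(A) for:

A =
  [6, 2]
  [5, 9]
λ(A) = 7/2

Enumerate directed cycles and compute their means (weight / length). Sample:
  cycle 0 → 0: weight = 6, length = 1, mean = 6/1 ≈ 6.000
  cycle 1 → 1: weight = 9, length = 1, mean = 9/1 ≈ 9.000
  cycle 0 → 1 → 0: weight = 7, length = 2, mean = 7/2 ≈ 3.500
  cycle 1 → 0 → 1: weight = 7, length = 2, mean = 7/2 ≈ 3.500
Minimum mean = 3.500, attained e.g. along the cycle 0 → 1 → 0 with weight 7 and length 2. So λ(A) = 7/2 = 7/2.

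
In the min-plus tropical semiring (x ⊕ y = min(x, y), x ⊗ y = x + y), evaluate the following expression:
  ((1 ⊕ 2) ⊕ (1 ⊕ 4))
((1 ⊕ 2) ⊕ (1 ⊕ 4)) = 1

Expand innermost to outermost. Recall ⊕ takes the minimum of its arguments and ⊗ takes their sum. Working out the expression ((1 ⊕ 2) ⊕ (1 ⊕ 4)) gives 1.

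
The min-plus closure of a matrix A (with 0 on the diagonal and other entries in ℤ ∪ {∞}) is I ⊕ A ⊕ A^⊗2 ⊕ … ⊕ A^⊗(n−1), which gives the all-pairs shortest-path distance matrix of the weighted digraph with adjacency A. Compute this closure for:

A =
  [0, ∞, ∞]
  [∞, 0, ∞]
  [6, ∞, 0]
Closure =
  [0, ∞, ∞]
  [∞, 0, ∞]
  [6, ∞, 0]

This is the Floyd-Warshall all-pairs shortest-path computation. For each intermediate vertex k = 0, 1, …, 2, update dist[i][j] ← min(dist[i][j], dist[i][k] + dist[k][j]). The final matrix gives, for each (i, j), the minimum total weight of any directed path from i to j (possibly empty when i = j).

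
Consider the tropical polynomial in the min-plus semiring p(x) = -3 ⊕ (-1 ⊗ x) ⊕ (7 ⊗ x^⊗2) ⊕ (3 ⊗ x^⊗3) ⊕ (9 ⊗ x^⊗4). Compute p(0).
p(0) = -3

A tropical monomial a ⊗ x^⊗i evaluates to a + i · x. Evaluating each term at x = 0:
  Term 0 contributes -3 + 0 · 0 = -3
  Term 1 contributes -1 + 1 · 0 = -1
  Term 2 contributes 7 + 2 · 0 = 7
  Term 3 contributes 3 + 3 · 0 = 3
  Term 4 contributes 9 + 4 · 0 = 9
p(0) = ⊕ of these = min[-3, -1, 7, 3, 9] = -3.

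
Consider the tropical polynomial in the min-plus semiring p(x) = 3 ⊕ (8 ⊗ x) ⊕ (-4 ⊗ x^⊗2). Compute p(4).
p(4) = 3

A tropical monomial a ⊗ x^⊗i evaluates to a + i · x. Evaluating each term at x = 4:
  Term 0 contributes 3 + 0 · 4 = 3
  Term 1 contributes 8 + 1 · 4 = 12
  Term 2 contributes -4 + 2 · 4 = 4
p(4) = ⊕ of these = min[3, 12, 4] = 3.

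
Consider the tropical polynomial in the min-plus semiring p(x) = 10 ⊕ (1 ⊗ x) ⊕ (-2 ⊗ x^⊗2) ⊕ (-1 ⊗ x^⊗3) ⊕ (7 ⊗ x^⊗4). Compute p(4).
p(4) = 5

A tropical monomial a ⊗ x^⊗i evaluates to a + i · x. Evaluating each term at x = 4:
  Term 0 contributes 10 + 0 · 4 = 10
  Term 1 contributes 1 + 1 · 4 = 5
  Term 2 contributes -2 + 2 · 4 = 6
  Term 3 contributes -1 + 3 · 4 = 11
  Term 4 contributes 7 + 4 · 4 = 23
p(4) = ⊕ of these = min[10, 5, 6, 11, 23] = 5.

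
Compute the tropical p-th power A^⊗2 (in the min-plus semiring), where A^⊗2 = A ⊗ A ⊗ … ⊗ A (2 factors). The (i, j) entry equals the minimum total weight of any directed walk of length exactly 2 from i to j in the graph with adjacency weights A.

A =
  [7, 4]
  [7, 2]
A^⊗2 =
  [11, 6]
  [9, 4]

Each entry (A^⊗2)_ij equals the minimum over all length-2 walks i = v_0 → v_1 → … → v_2 = j of Σ_t A[v_t][v_{t+1}]. For example, for (i, j) = (0, 1) we minimise over 2 possible intermediate vertex sequences; the minimum is 6, attained along the walk 0 → 1 → 1.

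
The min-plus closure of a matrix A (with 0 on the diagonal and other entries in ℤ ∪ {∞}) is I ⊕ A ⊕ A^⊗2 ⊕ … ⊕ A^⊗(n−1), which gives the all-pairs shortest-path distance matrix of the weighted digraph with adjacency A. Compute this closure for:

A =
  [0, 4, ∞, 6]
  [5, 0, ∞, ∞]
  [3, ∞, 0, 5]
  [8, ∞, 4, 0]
Closure =
  [0, 4, 10, 6]
  [5, 0, 15, 11]
  [3, 7, 0, 5]
  [7, 11, 4, 0]

This is the Floyd-Warshall all-pairs shortest-path computation. For each intermediate vertex k = 0, 1, …, 3, update dist[i][j] ← min(dist[i][j], dist[i][k] + dist[k][j]). The final matrix gives, for each (i, j), the minimum total weight of any directed path from i to j (possibly empty when i = j).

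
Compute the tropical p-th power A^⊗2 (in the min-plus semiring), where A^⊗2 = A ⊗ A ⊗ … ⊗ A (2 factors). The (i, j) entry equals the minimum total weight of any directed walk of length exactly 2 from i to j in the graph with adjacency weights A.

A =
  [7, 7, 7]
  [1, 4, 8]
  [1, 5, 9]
A^⊗2 =
  [8, 11, 14]
  [5, 8, 8]
  [6, 8, 8]

Each entry (A^⊗2)_ij equals the minimum over all length-2 walks i = v_0 → v_1 → … → v_2 = j of Σ_t A[v_t][v_{t+1}]. For example, for (i, j) = (0, 2) we minimise over 3 possible intermediate vertex sequences; the minimum is 14, attained along the walk 0 → 0 → 2.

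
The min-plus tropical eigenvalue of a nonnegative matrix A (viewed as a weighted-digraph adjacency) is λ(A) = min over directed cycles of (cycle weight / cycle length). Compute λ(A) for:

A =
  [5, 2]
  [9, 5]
λ(A) = 5

Enumerate directed cycles and compute their means (weight / length). Sample:
  cycle 0 → 0: weight = 5, length = 1, mean = 5/1 ≈ 5.000
  cycle 1 → 1: weight = 5, length = 1, mean = 5/1 ≈ 5.000
  cycle 0 → 1 → 0: weight = 11, length = 2, mean = 11/2 ≈ 5.500
  cycle 1 → 0 → 1: weight = 11, length = 2, mean = 11/2 ≈ 5.500
Minimum mean = 5.000, attained e.g. along the cycle 0 → 0 with weight 5 and length 1. So λ(A) = 5/1 = 5.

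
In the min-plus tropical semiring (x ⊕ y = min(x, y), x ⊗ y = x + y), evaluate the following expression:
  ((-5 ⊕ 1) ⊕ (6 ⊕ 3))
((-5 ⊕ 1) ⊕ (6 ⊕ 3)) = -5

Expand innermost to outermost. Recall ⊕ takes the minimum of its arguments and ⊗ takes their sum. Working out the expression ((-5 ⊕ 1) ⊕ (6 ⊕ 3)) gives -5.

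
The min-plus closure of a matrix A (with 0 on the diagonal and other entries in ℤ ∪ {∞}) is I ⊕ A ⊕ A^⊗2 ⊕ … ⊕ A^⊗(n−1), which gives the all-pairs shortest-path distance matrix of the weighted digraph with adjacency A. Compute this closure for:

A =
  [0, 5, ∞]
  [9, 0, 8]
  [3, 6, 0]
Closure =
  [0, 5, 13]
  [9, 0, 8]
  [3, 6, 0]

This is the Floyd-Warshall all-pairs shortest-path computation. For each intermediate vertex k = 0, 1, …, 2, update dist[i][j] ← min(dist[i][j], dist[i][k] + dist[k][j]). The final matrix gives, for each (i, j), the minimum total weight of any directed path from i to j (possibly empty when i = j).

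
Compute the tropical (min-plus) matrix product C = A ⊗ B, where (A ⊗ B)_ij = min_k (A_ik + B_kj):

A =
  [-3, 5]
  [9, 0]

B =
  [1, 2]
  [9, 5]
A ⊗ B =
  [-2, -1]
  [9, 5]

Apply the min-plus product entry-by-entry:
  C[0][0] = min over k of (A[0][0] + B[0][0] = -3 + 1 = -2, A[0][1] + B[1][0] = 5 + 9 = 14) = -2 (attained at k = 0)
  C[0][1] = min over k of (A[0][0] + B[0][1] = -3 + 2 = -1, A[0][1] + B[1][1] = 5 + 5 = 10) = -1 (attained at k = 0)
  C[1][0] = min over k of (A[1][0] + B[0][0] = 9 + 1 = 10, A[1][1] + B[1][0] = 0 + 9 = 9) = 9 (attained at k = 1)
  C[1][1] = min over k of (A[1][0] + B[0][1] = 9 + 2 = 11, A[1][1] + B[1][1] = 0 + 5 = 5) = 5 (attained at k = 1)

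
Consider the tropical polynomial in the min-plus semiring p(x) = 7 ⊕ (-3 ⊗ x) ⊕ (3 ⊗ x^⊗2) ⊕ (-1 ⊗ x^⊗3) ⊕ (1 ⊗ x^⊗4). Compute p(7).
p(7) = 4

A tropical monomial a ⊗ x^⊗i evaluates to a + i · x. Evaluating each term at x = 7:
  Term 0 contributes 7 + 0 · 7 = 7
  Term 1 contributes -3 + 1 · 7 = 4
  Term 2 contributes 3 + 2 · 7 = 17
  Term 3 contributes -1 + 3 · 7 = 20
  Term 4 contributes 1 + 4 · 7 = 29
p(7) = ⊕ of these = min[7, 4, 17, 20, 29] = 4.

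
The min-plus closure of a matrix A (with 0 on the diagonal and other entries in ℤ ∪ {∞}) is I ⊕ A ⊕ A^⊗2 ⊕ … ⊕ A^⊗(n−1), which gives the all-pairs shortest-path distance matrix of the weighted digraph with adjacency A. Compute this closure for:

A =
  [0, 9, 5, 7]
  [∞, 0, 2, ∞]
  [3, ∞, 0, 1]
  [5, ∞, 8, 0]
Closure =
  [0, 9, 5, 6]
  [5, 0, 2, 3]
  [3, 12, 0, 1]
  [5, 14, 8, 0]

This is the Floyd-Warshall all-pairs shortest-path computation. For each intermediate vertex k = 0, 1, …, 3, update dist[i][j] ← min(dist[i][j], dist[i][k] + dist[k][j]). The final matrix gives, for each (i, j), the minimum total weight of any directed path from i to j (possibly empty when i = j).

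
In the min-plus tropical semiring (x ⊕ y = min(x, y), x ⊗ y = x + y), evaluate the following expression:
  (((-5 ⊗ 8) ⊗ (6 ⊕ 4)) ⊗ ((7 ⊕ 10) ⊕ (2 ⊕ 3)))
(((-5 ⊗ 8) ⊗ (6 ⊕ 4)) ⊗ ((7 ⊕ 10) ⊕ (2 ⊕ 3))) = 9

Expand innermost to outermost. Recall ⊕ takes the minimum of its arguments and ⊗ takes their sum. Working out the expression (((-5 ⊗ 8) ⊗ (6 ⊕ 4)) ⊗ ((7 ⊕ 10) ⊕ (2 ⊕ 3))) gives 9.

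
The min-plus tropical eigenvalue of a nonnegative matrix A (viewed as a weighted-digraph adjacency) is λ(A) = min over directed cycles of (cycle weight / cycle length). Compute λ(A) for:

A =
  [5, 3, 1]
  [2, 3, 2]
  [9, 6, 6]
λ(A) = 5/2

Enumerate directed cycles and compute their means (weight / length). Sample:
  cycle 0 → 0: weight = 5, length = 1, mean = 5/1 ≈ 5.000
  cycle 1 → 1: weight = 3, length = 1, mean = 3/1 ≈ 3.000
  cycle 2 → 2: weight = 6, length = 1, mean = 6/1 ≈ 6.000
  cycle 0 → 1 → 0: weight = 5, length = 2, mean = 5/2 ≈ 2.500
  cycle 0 → 2 → 0: weight = 10, length = 2, mean = 10/2 ≈ 5.000
  cycle 1 → 0 → 1: weight = 5, length = 2, mean = 5/2 ≈ 2.500
Minimum mean = 2.500, attained e.g. along the cycle 0 → 1 → 0 with weight 5 and length 2. So λ(A) = 5/2 = 5/2.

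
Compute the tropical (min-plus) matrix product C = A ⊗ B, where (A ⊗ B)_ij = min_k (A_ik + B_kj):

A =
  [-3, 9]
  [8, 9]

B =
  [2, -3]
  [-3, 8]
A ⊗ B =
  [-1, -6]
  [6, 5]

Apply the min-plus product entry-by-entry:
  C[0][0] = min over k of (A[0][0] + B[0][0] = -3 + 2 = -1, A[0][1] + B[1][0] = 9 + -3 = 6) = -1 (attained at k = 0)
  C[0][1] = min over k of (A[0][0] + B[0][1] = -3 + -3 = -6, A[0][1] + B[1][1] = 9 + 8 = 17) = -6 (attained at k = 0)
  C[1][0] = min over k of (A[1][0] + B[0][0] = 8 + 2 = 10, A[1][1] + B[1][0] = 9 + -3 = 6) = 6 (attained at k = 1)
  C[1][1] = min over k of (A[1][0] + B[0][1] = 8 + -3 = 5, A[1][1] + B[1][1] = 9 + 8 = 17) = 5 (attained at k = 0)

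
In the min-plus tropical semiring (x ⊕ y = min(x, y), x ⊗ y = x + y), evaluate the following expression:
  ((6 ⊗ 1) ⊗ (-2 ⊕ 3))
((6 ⊗ 1) ⊗ (-2 ⊕ 3)) = 5

Expand innermost to outermost. Recall ⊕ takes the minimum of its arguments and ⊗ takes their sum. Working out the expression ((6 ⊗ 1) ⊗ (-2 ⊕ 3)) gives 5.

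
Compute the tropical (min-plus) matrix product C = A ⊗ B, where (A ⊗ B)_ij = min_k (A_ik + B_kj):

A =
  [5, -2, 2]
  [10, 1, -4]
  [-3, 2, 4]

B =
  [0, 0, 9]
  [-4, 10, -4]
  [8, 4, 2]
A ⊗ B =
  [-6, 5, -6]
  [-3, 0, -3]
  [-3, -3, -2]

Apply the min-plus product entry-by-entry:
  C[0][0] = min over k of (A[0][0] + B[0][0] = 5 + 0 = 5, A[0][1] + B[1][0] = -2 + -4 = -6, A[0][2] + B[2][0] = 2 + 8 = 10) = -6 (attained at k = 1)
  C[0][1] = min over k of (A[0][0] + B[0][1] = 5 + 0 = 5, A[0][1] + B[1][1] = -2 + 10 = 8, A[0][2] + B[2][1] = 2 + 4 = 6) = 5 (attained at k = 0)
  C[0][2] = min over k of (A[0][0] + B[0][2] = 5 + 9 = 14, A[0][1] + B[1][2] = -2 + -4 = -6, A[0][2] + B[2][2] = 2 + 2 = 4) = -6 (attained at k = 1)
  C[1][0] = min over k of (A[1][0] + B[0][0] = 10 + 0 = 10, A[1][1] + B[1][0] = 1 + -4 = -3, A[1][2] + B[2][0] = -4 + 8 = 4) = -3 (attained at k = 1)
  C[1][1] = min over k of (A[1][0] + B[0][1] = 10 + 0 = 10, A[1][1] + B[1][1] = 1 + 10 = 11, A[1][2] + B[2][1] = -4 + 4 = 0) = 0 (attained at k = 2)
  C[1][2] = min over k of (A[1][0] + B[0][2] = 10 + 9 = 19, A[1][1] + B[1][2] = 1 + -4 = -3, A[1][2] + B[2][2] = -4 + 2 = -2) = -3 (attained at k = 1)
  C[2][0] = min over k of (A[2][0] + B[0][0] = -3 + 0 = -3, A[2][1] + B[1][0] = 2 + -4 = -2, A[2][2] + B[2][0] = 4 + 8 = 12) = -3 (attained at k = 0)
  C[2][1] = min over k of (A[2][0] + B[0][1] = -3 + 0 = -3, A[2][1] + B[1][1] = 2 + 10 = 12, A[2][2] + B[2][1] = 4 + 4 = 8) = -3 (attained at k = 0)
  C[2][2] = min over k of (A[2][0] + B[0][2] = -3 + 9 = 6, A[2][1] + B[1][2] = 2 + -4 = -2, A[2][2] + B[2][2] = 4 + 2 = 6) = -2 (attained at k = 1)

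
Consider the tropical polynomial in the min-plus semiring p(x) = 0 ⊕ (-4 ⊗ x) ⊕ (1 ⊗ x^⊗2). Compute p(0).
p(0) = -4

A tropical monomial a ⊗ x^⊗i evaluates to a + i · x. Evaluating each term at x = 0:
  Term 0 contributes 0 + 0 · 0 = 0
  Term 1 contributes -4 + 1 · 0 = -4
  Term 2 contributes 1 + 2 · 0 = 1
p(0) = ⊕ of these = min[0, -4, 1] = -4.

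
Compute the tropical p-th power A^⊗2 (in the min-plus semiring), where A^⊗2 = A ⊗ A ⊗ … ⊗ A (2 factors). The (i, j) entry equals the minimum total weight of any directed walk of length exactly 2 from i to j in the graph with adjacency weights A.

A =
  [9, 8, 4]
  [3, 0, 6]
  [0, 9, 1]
A^⊗2 =
  [4, 8, 5]
  [3, 0, 6]
  [1, 8, 2]

Each entry (A^⊗2)_ij equals the minimum over all length-2 walks i = v_0 → v_1 → … → v_2 = j of Σ_t A[v_t][v_{t+1}]. For example, for (i, j) = (0, 2) we minimise over 3 possible intermediate vertex sequences; the minimum is 5, attained along the walk 0 → 2 → 2.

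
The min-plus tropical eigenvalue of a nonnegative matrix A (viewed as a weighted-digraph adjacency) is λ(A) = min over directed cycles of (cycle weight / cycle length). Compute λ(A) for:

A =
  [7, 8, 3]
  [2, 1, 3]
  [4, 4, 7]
λ(A) = 1

Enumerate directed cycles and compute their means (weight / length). Sample:
  cycle 0 → 0: weight = 7, length = 1, mean = 7/1 ≈ 7.000
  cycle 1 → 1: weight = 1, length = 1, mean = 1/1 ≈ 1.000
  cycle 2 → 2: weight = 7, length = 1, mean = 7/1 ≈ 7.000
  cycle 0 → 1 → 0: weight = 10, length = 2, mean = 10/2 ≈ 5.000
  cycle 0 → 2 → 0: weight = 7, length = 2, mean = 7/2 ≈ 3.500
  cycle 1 → 0 → 1: weight = 10, length = 2, mean = 10/2 ≈ 5.000
Minimum mean = 1.000, attained e.g. along the cycle 1 → 1 with weight 1 and length 1. So λ(A) = 1/1 = 1.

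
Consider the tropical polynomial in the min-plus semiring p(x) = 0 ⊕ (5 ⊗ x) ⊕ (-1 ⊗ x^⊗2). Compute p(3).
p(3) = 0

A tropical monomial a ⊗ x^⊗i evaluates to a + i · x. Evaluating each term at x = 3:
  Term 0 contributes 0 + 0 · 3 = 0
  Term 1 contributes 5 + 1 · 3 = 8
  Term 2 contributes -1 + 2 · 3 = 5
p(3) = ⊕ of these = min[0, 8, 5] = 0.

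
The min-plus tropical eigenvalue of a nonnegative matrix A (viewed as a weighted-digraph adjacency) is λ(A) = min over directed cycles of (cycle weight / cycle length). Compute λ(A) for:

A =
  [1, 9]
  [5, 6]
λ(A) = 1

Enumerate directed cycles and compute their means (weight / length). Sample:
  cycle 0 → 0: weight = 1, length = 1, mean = 1/1 ≈ 1.000
  cycle 1 → 1: weight = 6, length = 1, mean = 6/1 ≈ 6.000
  cycle 0 → 1 → 0: weight = 14, length = 2, mean = 14/2 ≈ 7.000
  cycle 1 → 0 → 1: weight = 14, length = 2, mean = 14/2 ≈ 7.000
Minimum mean = 1.000, attained e.g. along the cycle 0 → 0 with weight 1 and length 1. So λ(A) = 1/1 = 1.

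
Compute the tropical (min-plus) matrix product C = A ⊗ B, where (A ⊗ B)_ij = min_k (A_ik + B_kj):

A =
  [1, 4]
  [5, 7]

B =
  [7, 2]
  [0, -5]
A ⊗ B =
  [4, -1]
  [7, 2]

Apply the min-plus product entry-by-entry:
  C[0][0] = min over k of (A[0][0] + B[0][0] = 1 + 7 = 8, A[0][1] + B[1][0] = 4 + 0 = 4) = 4 (attained at k = 1)
  C[0][1] = min over k of (A[0][0] + B[0][1] = 1 + 2 = 3, A[0][1] + B[1][1] = 4 + -5 = -1) = -1 (attained at k = 1)
  C[1][0] = min over k of (A[1][0] + B[0][0] = 5 + 7 = 12, A[1][1] + B[1][0] = 7 + 0 = 7) = 7 (attained at k = 1)
  C[1][1] = min over k of (A[1][0] + B[0][1] = 5 + 2 = 7, A[1][1] + B[1][1] = 7 + -5 = 2) = 2 (attained at k = 1)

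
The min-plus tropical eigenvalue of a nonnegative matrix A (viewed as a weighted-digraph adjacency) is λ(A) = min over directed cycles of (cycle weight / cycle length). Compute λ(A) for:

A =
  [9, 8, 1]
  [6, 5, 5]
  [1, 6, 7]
λ(A) = 1

Enumerate directed cycles and compute their means (weight / length). Sample:
  cycle 0 → 0: weight = 9, length = 1, mean = 9/1 ≈ 9.000
  cycle 1 → 1: weight = 5, length = 1, mean = 5/1 ≈ 5.000
  cycle 2 → 2: weight = 7, length = 1, mean = 7/1 ≈ 7.000
  cycle 0 → 1 → 0: weight = 14, length = 2, mean = 14/2 ≈ 7.000
  cycle 0 → 2 → 0: weight = 2, length = 2, mean = 2/2 ≈ 1.000
  cycle 1 → 0 → 1: weight = 14, length = 2, mean = 14/2 ≈ 7.000
Minimum mean = 1.000, attained e.g. along the cycle 0 → 2 → 0 with weight 2 and length 2. So λ(A) = 2/2 = 1.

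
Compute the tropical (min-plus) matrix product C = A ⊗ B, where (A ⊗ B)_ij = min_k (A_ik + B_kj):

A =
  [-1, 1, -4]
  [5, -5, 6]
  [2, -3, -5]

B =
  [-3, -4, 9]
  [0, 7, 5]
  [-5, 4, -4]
A ⊗ B =
  [-9, -5, -8]
  [-5, 1, 0]
  [-10, -2, -9]

Apply the min-plus product entry-by-entry:
  C[0][0] = min over k of (A[0][0] + B[0][0] = -1 + -3 = -4, A[0][1] + B[1][0] = 1 + 0 = 1, A[0][2] + B[2][0] = -4 + -5 = -9) = -9 (attained at k = 2)
  C[0][1] = min over k of (A[0][0] + B[0][1] = -1 + -4 = -5, A[0][1] + B[1][1] = 1 + 7 = 8, A[0][2] + B[2][1] = -4 + 4 = 0) = -5 (attained at k = 0)
  C[0][2] = min over k of (A[0][0] + B[0][2] = -1 + 9 = 8, A[0][1] + B[1][2] = 1 + 5 = 6, A[0][2] + B[2][2] = -4 + -4 = -8) = -8 (attained at k = 2)
  C[1][0] = min over k of (A[1][0] + B[0][0] = 5 + -3 = 2, A[1][1] + B[1][0] = -5 + 0 = -5, A[1][2] + B[2][0] = 6 + -5 = 1) = -5 (attained at k = 1)
  C[1][1] = min over k of (A[1][0] + B[0][1] = 5 + -4 = 1, A[1][1] + B[1][1] = -5 + 7 = 2, A[1][2] + B[2][1] = 6 + 4 = 10) = 1 (attained at k = 0)
  C[1][2] = min over k of (A[1][0] + B[0][2] = 5 + 9 = 14, A[1][1] + B[1][2] = -5 + 5 = 0, A[1][2] + B[2][2] = 6 + -4 = 2) = 0 (attained at k = 1)
  C[2][0] = min over k of (A[2][0] + B[0][0] = 2 + -3 = -1, A[2][1] + B[1][0] = -3 + 0 = -3, A[2][2] + B[2][0] = -5 + -5 = -10) = -10 (attained at k = 2)
  C[2][1] = min over k of (A[2][0] + B[0][1] = 2 + -4 = -2, A[2][1] + B[1][1] = -3 + 7 = 4, A[2][2] + B[2][1] = -5 + 4 = -1) = -2 (attained at k = 0)
  C[2][2] = min over k of (A[2][0] + B[0][2] = 2 + 9 = 11, A[2][1] + B[1][2] = -3 + 5 = 2, A[2][2] + B[2][2] = -5 + -4 = -9) = -9 (attained at k = 2)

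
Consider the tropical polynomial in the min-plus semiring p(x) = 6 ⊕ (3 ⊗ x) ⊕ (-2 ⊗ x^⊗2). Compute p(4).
p(4) = 6

A tropical monomial a ⊗ x^⊗i evaluates to a + i · x. Evaluating each term at x = 4:
  Term 0 contributes 6 + 0 · 4 = 6
  Term 1 contributes 3 + 1 · 4 = 7
  Term 2 contributes -2 + 2 · 4 = 6
p(4) = ⊕ of these = min[6, 7, 6] = 6.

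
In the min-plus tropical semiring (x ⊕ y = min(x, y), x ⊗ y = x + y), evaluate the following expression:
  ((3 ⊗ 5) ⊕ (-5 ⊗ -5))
((3 ⊗ 5) ⊕ (-5 ⊗ -5)) = -10

Expand innermost to outermost. Recall ⊕ takes the minimum of its arguments and ⊗ takes their sum. Working out the expression ((3 ⊗ 5) ⊕ (-5 ⊗ -5)) gives -10.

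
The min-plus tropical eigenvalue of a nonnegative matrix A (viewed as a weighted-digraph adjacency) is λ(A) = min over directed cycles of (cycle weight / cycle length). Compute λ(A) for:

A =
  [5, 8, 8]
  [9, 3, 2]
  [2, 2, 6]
λ(A) = 2

Enumerate directed cycles and compute their means (weight / length). Sample:
  cycle 0 → 0: weight = 5, length = 1, mean = 5/1 ≈ 5.000
  cycle 1 → 1: weight = 3, length = 1, mean = 3/1 ≈ 3.000
  cycle 2 → 2: weight = 6, length = 1, mean = 6/1 ≈ 6.000
  cycle 0 → 1 → 0: weight = 17, length = 2, mean = 17/2 ≈ 8.500
  cycle 0 → 2 → 0: weight = 10, length = 2, mean = 10/2 ≈ 5.000
  cycle 1 → 0 → 1: weight = 17, length = 2, mean = 17/2 ≈ 8.500
Minimum mean = 2.000, attained e.g. along the cycle 1 → 2 → 1 with weight 4 and length 2. So λ(A) = 4/2 = 2.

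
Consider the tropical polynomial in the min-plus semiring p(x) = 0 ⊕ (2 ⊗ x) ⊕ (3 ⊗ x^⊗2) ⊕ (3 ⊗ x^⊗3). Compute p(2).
p(2) = 0

A tropical monomial a ⊗ x^⊗i evaluates to a + i · x. Evaluating each term at x = 2:
  Term 0 contributes 0 + 0 · 2 = 0
  Term 1 contributes 2 + 1 · 2 = 4
  Term 2 contributes 3 + 2 · 2 = 7
  Term 3 contributes 3 + 3 · 2 = 9
p(2) = ⊕ of these = min[0, 4, 7, 9] = 0.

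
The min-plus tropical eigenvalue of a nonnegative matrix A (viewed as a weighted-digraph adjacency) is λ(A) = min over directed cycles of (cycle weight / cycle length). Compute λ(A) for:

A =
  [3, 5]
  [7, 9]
λ(A) = 3

Enumerate directed cycles and compute their means (weight / length). Sample:
  cycle 0 → 0: weight = 3, length = 1, mean = 3/1 ≈ 3.000
  cycle 1 → 1: weight = 9, length = 1, mean = 9/1 ≈ 9.000
  cycle 0 → 1 → 0: weight = 12, length = 2, mean = 12/2 ≈ 6.000
  cycle 1 → 0 → 1: weight = 12, length = 2, mean = 12/2 ≈ 6.000
Minimum mean = 3.000, attained e.g. along the cycle 0 → 0 with weight 3 and length 1. So λ(A) = 3/1 = 3.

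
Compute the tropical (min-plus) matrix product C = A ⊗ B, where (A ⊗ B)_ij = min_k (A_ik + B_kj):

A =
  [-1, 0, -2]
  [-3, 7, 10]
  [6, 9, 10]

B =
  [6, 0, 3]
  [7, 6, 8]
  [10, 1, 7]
A ⊗ B =
  [5, -1, 2]
  [3, -3, 0]
  [12, 6, 9]

Apply the min-plus product entry-by-entry:
  C[0][0] = min over k of (A[0][0] + B[0][0] = -1 + 6 = 5, A[0][1] + B[1][0] = 0 + 7 = 7, A[0][2] + B[2][0] = -2 + 10 = 8) = 5 (attained at k = 0)
  C[0][1] = min over k of (A[0][0] + B[0][1] = -1 + 0 = -1, A[0][1] + B[1][1] = 0 + 6 = 6, A[0][2] + B[2][1] = -2 + 1 = -1) = -1 (attained at k = 0)
  C[0][2] = min over k of (A[0][0] + B[0][2] = -1 + 3 = 2, A[0][1] + B[1][2] = 0 + 8 = 8, A[0][2] + B[2][2] = -2 + 7 = 5) = 2 (attained at k = 0)
  C[1][0] = min over k of (A[1][0] + B[0][0] = -3 + 6 = 3, A[1][1] + B[1][0] = 7 + 7 = 14, A[1][2] + B[2][0] = 10 + 10 = 20) = 3 (attained at k = 0)
  C[1][1] = min over k of (A[1][0] + B[0][1] = -3 + 0 = -3, A[1][1] + B[1][1] = 7 + 6 = 13, A[1][2] + B[2][1] = 10 + 1 = 11) = -3 (attained at k = 0)
  C[1][2] = min over k of (A[1][0] + B[0][2] = -3 + 3 = 0, A[1][1] + B[1][2] = 7 + 8 = 15, A[1][2] + B[2][2] = 10 + 7 = 17) = 0 (attained at k = 0)
  C[2][0] = min over k of (A[2][0] + B[0][0] = 6 + 6 = 12, A[2][1] + B[1][0] = 9 + 7 = 16, A[2][2] + B[2][0] = 10 + 10 = 20) = 12 (attained at k = 0)
  C[2][1] = min over k of (A[2][0] + B[0][1] = 6 + 0 = 6, A[2][1] + B[1][1] = 9 + 6 = 15, A[2][2] + B[2][1] = 10 + 1 = 11) = 6 (attained at k = 0)
  C[2][2] = min over k of (A[2][0] + B[0][2] = 6 + 3 = 9, A[2][1] + B[1][2] = 9 + 8 = 17, A[2][2] + B[2][2] = 10 + 7 = 17) = 9 (attained at k = 0)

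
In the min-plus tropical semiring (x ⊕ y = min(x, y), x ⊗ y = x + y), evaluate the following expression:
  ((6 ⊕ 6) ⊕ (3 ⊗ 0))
((6 ⊕ 6) ⊕ (3 ⊗ 0)) = 3

Expand innermost to outermost. Recall ⊕ takes the minimum of its arguments and ⊗ takes their sum. Working out the expression ((6 ⊕ 6) ⊕ (3 ⊗ 0)) gives 3.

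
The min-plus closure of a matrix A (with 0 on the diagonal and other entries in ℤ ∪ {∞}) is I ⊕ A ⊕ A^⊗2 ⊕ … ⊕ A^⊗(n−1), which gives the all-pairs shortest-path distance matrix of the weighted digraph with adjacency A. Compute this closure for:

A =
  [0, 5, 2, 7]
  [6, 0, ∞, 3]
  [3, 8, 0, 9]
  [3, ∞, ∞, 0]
Closure =
  [0, 5, 2, 7]
  [6, 0, 8, 3]
  [3, 8, 0, 9]
  [3, 8, 5, 0]

This is the Floyd-Warshall all-pairs shortest-path computation. For each intermediate vertex k = 0, 1, …, 3, update dist[i][j] ← min(dist[i][j], dist[i][k] + dist[k][j]). The final matrix gives, for each (i, j), the minimum total weight of any directed path from i to j (possibly empty when i = j).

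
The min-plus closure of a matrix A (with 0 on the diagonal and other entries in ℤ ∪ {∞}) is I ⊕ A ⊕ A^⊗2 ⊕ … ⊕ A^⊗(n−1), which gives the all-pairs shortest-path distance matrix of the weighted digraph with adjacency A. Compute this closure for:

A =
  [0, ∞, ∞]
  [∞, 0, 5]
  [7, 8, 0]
Closure =
  [0, ∞, ∞]
  [12, 0, 5]
  [7, 8, 0]

This is the Floyd-Warshall all-pairs shortest-path computation. For each intermediate vertex k = 0, 1, …, 2, update dist[i][j] ← min(dist[i][j], dist[i][k] + dist[k][j]). The final matrix gives, for each (i, j), the minimum total weight of any directed path from i to j (possibly empty when i = j).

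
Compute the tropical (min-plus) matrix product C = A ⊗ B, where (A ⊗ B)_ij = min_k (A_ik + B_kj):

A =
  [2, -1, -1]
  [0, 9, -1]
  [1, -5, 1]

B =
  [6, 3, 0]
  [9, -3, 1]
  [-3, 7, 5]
A ⊗ B =
  [-4, -4, 0]
  [-4, 3, 0]
  [-2, -8, -4]

Apply the min-plus product entry-by-entry:
  C[0][0] = min over k of (A[0][0] + B[0][0] = 2 + 6 = 8, A[0][1] + B[1][0] = -1 + 9 = 8, A[0][2] + B[2][0] = -1 + -3 = -4) = -4 (attained at k = 2)
  C[0][1] = min over k of (A[0][0] + B[0][1] = 2 + 3 = 5, A[0][1] + B[1][1] = -1 + -3 = -4, A[0][2] + B[2][1] = -1 + 7 = 6) = -4 (attained at k = 1)
  C[0][2] = min over k of (A[0][0] + B[0][2] = 2 + 0 = 2, A[0][1] + B[1][2] = -1 + 1 = 0, A[0][2] + B[2][2] = -1 + 5 = 4) = 0 (attained at k = 1)
  C[1][0] = min over k of (A[1][0] + B[0][0] = 0 + 6 = 6, A[1][1] + B[1][0] = 9 + 9 = 18, A[1][2] + B[2][0] = -1 + -3 = -4) = -4 (attained at k = 2)
  C[1][1] = min over k of (A[1][0] + B[0][1] = 0 + 3 = 3, A[1][1] + B[1][1] = 9 + -3 = 6, A[1][2] + B[2][1] = -1 + 7 = 6) = 3 (attained at k = 0)
  C[1][2] = min over k of (A[1][0] + B[0][2] = 0 + 0 = 0, A[1][1] + B[1][2] = 9 + 1 = 10, A[1][2] + B[2][2] = -1 + 5 = 4) = 0 (attained at k = 0)
  C[2][0] = min over k of (A[2][0] + B[0][0] = 1 + 6 = 7, A[2][1] + B[1][0] = -5 + 9 = 4, A[2][2] + B[2][0] = 1 + -3 = -2) = -2 (attained at k = 2)
  C[2][1] = min over k of (A[2][0] + B[0][1] = 1 + 3 = 4, A[2][1] + B[1][1] = -5 + -3 = -8, A[2][2] + B[2][1] = 1 + 7 = 8) = -8 (attained at k = 1)
  C[2][2] = min over k of (A[2][0] + B[0][2] = 1 + 0 = 1, A[2][1] + B[1][2] = -5 + 1 = -4, A[2][2] + B[2][2] = 1 + 5 = 6) = -4 (attained at k = 1)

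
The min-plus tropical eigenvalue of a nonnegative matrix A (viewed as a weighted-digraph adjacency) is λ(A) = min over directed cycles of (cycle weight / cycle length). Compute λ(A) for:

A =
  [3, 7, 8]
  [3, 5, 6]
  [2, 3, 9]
λ(A) = 3

Enumerate directed cycles and compute their means (weight / length). Sample:
  cycle 0 → 0: weight = 3, length = 1, mean = 3/1 ≈ 3.000
  cycle 1 → 1: weight = 5, length = 1, mean = 5/1 ≈ 5.000
  cycle 2 → 2: weight = 9, length = 1, mean = 9/1 ≈ 9.000
  cycle 0 → 1 → 0: weight = 10, length = 2, mean = 10/2 ≈ 5.000
  cycle 0 → 2 → 0: weight = 10, length = 2, mean = 10/2 ≈ 5.000
  cycle 1 → 0 → 1: weight = 10, length = 2, mean = 10/2 ≈ 5.000
Minimum mean = 3.000, attained e.g. along the cycle 0 → 0 with weight 3 and length 1. So λ(A) = 3/1 = 3.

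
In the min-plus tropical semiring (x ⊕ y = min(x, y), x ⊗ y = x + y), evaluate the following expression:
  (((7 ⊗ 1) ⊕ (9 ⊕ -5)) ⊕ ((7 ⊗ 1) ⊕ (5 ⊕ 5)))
(((7 ⊗ 1) ⊕ (9 ⊕ -5)) ⊕ ((7 ⊗ 1) ⊕ (5 ⊕ 5))) = -5

Expand innermost to outermost. Recall ⊕ takes the minimum of its arguments and ⊗ takes their sum. Working out the expression (((7 ⊗ 1) ⊕ (9 ⊕ -5)) ⊕ ((7 ⊗ 1) ⊕ (5 ⊕ 5))) gives -5.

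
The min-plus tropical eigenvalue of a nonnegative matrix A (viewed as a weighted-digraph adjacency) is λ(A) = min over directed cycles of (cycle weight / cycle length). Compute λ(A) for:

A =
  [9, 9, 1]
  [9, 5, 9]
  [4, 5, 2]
λ(A) = 2

Enumerate directed cycles and compute their means (weight / length). Sample:
  cycle 0 → 0: weight = 9, length = 1, mean = 9/1 ≈ 9.000
  cycle 1 → 1: weight = 5, length = 1, mean = 5/1 ≈ 5.000
  cycle 2 → 2: weight = 2, length = 1, mean = 2/1 ≈ 2.000
  cycle 0 → 1 → 0: weight = 18, length = 2, mean = 18/2 ≈ 9.000
  cycle 0 → 2 → 0: weight = 5, length = 2, mean = 5/2 ≈ 2.500
  cycle 1 → 0 → 1: weight = 18, length = 2, mean = 18/2 ≈ 9.000
Minimum mean = 2.000, attained e.g. along the cycle 2 → 2 with weight 2 and length 1. So λ(A) = 2/1 = 2.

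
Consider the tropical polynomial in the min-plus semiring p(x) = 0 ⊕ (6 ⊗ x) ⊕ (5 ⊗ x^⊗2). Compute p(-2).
p(-2) = 0

A tropical monomial a ⊗ x^⊗i evaluates to a + i · x. Evaluating each term at x = -2:
  Term 0 contributes 0 + 0 · -2 = 0
  Term 1 contributes 6 + 1 · -2 = 4
  Term 2 contributes 5 + 2 · -2 = 1
p(-2) = ⊕ of these = min[0, 4, 1] = 0.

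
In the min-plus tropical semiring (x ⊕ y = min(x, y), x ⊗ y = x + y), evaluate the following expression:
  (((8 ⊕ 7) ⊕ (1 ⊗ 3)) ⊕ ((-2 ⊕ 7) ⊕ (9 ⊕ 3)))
(((8 ⊕ 7) ⊕ (1 ⊗ 3)) ⊕ ((-2 ⊕ 7) ⊕ (9 ⊕ 3))) = -2

Expand innermost to outermost. Recall ⊕ takes the minimum of its arguments and ⊗ takes their sum. Working out the expression (((8 ⊕ 7) ⊕ (1 ⊗ 3)) ⊕ ((-2 ⊕ 7) ⊕ (9 ⊕ 3))) gives -2.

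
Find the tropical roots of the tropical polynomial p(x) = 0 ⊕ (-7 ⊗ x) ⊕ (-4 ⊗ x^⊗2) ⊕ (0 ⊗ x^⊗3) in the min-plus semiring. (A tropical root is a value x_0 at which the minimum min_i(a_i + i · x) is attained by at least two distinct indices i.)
Roots: {-4, -3, 7}

Each tropical root is a break point of the lower envelope of the lines y = a_i + i · x (there are 4 lines, with slopes 0, 1, ..., 3). Only the lines that attain the minimum somewhere contribute to roots; other lines are dominated. Here the surviving (envelope) indices are i = 3, i = 2, i = 1, i = 0.
Intersections between consecutive envelope lines give the roots: for adjacent envelope indices i < j the intersection is x = (a_i − a_j) / (j − i). Reading off the sorted break points: {-4, -3, 7}.
Verification: at each break x_0, at least two indices attain the minimum of min_i(a_i + i · x_0).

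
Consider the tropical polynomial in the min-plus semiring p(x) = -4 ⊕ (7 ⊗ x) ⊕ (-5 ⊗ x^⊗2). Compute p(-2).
p(-2) = -9

A tropical monomial a ⊗ x^⊗i evaluates to a + i · x. Evaluating each term at x = -2:
  Term 0 contributes -4 + 0 · -2 = -4
  Term 1 contributes 7 + 1 · -2 = 5
  Term 2 contributes -5 + 2 · -2 = -9
p(-2) = ⊕ of these = min[-4, 5, -9] = -9.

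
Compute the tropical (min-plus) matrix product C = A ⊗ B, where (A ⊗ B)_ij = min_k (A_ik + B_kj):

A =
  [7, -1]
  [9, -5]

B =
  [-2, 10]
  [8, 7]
A ⊗ B =
  [5, 6]
  [3, 2]

Apply the min-plus product entry-by-entry:
  C[0][0] = min over k of (A[0][0] + B[0][0] = 7 + -2 = 5, A[0][1] + B[1][0] = -1 + 8 = 7) = 5 (attained at k = 0)
  C[0][1] = min over k of (A[0][0] + B[0][1] = 7 + 10 = 17, A[0][1] + B[1][1] = -1 + 7 = 6) = 6 (attained at k = 1)
  C[1][0] = min over k of (A[1][0] + B[0][0] = 9 + -2 = 7, A[1][1] + B[1][0] = -5 + 8 = 3) = 3 (attained at k = 1)
  C[1][1] = min over k of (A[1][0] + B[0][1] = 9 + 10 = 19, A[1][1] + B[1][1] = -5 + 7 = 2) = 2 (attained at k = 1)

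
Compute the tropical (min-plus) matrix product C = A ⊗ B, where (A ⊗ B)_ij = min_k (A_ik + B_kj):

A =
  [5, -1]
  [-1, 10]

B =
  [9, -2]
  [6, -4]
A ⊗ B =
  [5, -5]
  [8, -3]

Apply the min-plus product entry-by-entry:
  C[0][0] = min over k of (A[0][0] + B[0][0] = 5 + 9 = 14, A[0][1] + B[1][0] = -1 + 6 = 5) = 5 (attained at k = 1)
  C[0][1] = min over k of (A[0][0] + B[0][1] = 5 + -2 = 3, A[0][1] + B[1][1] = -1 + -4 = -5) = -5 (attained at k = 1)
  C[1][0] = min over k of (A[1][0] + B[0][0] = -1 + 9 = 8, A[1][1] + B[1][0] = 10 + 6 = 16) = 8 (attained at k = 0)
  C[1][1] = min over k of (A[1][0] + B[0][1] = -1 + -2 = -3, A[1][1] + B[1][1] = 10 + -4 = 6) = -3 (attained at k = 0)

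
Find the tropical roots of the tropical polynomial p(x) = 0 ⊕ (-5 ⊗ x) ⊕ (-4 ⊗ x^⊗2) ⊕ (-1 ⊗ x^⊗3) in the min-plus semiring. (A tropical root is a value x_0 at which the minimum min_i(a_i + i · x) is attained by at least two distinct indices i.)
Roots: {-3, -1, 5}

Each tropical root is a break point of the lower envelope of the lines y = a_i + i · x (there are 4 lines, with slopes 0, 1, ..., 3). Only the lines that attain the minimum somewhere contribute to roots; other lines are dominated. Here the surviving (envelope) indices are i = 3, i = 2, i = 1, i = 0.
Intersections between consecutive envelope lines give the roots: for adjacent envelope indices i < j the intersection is x = (a_i − a_j) / (j − i). Reading off the sorted break points: {-3, -1, 5}.
Verification: at each break x_0, at least two indices attain the minimum of min_i(a_i + i · x_0).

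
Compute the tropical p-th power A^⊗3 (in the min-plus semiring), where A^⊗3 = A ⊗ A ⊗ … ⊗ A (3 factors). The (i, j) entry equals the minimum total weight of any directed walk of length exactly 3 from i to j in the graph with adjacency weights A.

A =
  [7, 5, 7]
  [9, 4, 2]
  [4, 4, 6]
A^⊗3 =
  [11, 11, 11]
  [10, 10, 8]
  [10, 10, 10]

Each entry (A^⊗3)_ij equals the minimum over all length-3 walks i = v_0 → v_1 → … → v_3 = j of Σ_t A[v_t][v_{t+1}]. For example, for (i, j) = (0, 2) we minimise over 9 possible intermediate vertex sequences; the minimum is 11, attained along the walk 0 → 1 → 1 → 2.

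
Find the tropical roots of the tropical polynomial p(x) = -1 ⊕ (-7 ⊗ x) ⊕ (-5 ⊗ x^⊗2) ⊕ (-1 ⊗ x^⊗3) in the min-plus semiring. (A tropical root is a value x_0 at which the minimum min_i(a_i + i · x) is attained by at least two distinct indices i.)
Roots: {-4, -2, 6}

Each tropical root is a break point of the lower envelope of the lines y = a_i + i · x (there are 4 lines, with slopes 0, 1, ..., 3). Only the lines that attain the minimum somewhere contribute to roots; other lines are dominated. Here the surviving (envelope) indices are i = 3, i = 2, i = 1, i = 0.
Intersections between consecutive envelope lines give the roots: for adjacent envelope indices i < j the intersection is x = (a_i − a_j) / (j − i). Reading off the sorted break points: {-4, -2, 6}.
Verification: at each break x_0, at least two indices attain the minimum of min_i(a_i + i · x_0).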